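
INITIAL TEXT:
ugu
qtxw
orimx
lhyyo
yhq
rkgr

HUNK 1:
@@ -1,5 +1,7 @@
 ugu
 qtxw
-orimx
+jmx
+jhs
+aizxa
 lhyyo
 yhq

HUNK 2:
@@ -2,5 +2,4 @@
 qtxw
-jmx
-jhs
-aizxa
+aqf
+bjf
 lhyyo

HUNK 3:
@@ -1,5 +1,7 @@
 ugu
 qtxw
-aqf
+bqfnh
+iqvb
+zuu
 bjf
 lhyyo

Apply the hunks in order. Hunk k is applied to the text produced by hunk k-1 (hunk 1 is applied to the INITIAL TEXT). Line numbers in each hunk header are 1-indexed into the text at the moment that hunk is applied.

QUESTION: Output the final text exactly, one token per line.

Hunk 1: at line 1 remove [orimx] add [jmx,jhs,aizxa] -> 8 lines: ugu qtxw jmx jhs aizxa lhyyo yhq rkgr
Hunk 2: at line 2 remove [jmx,jhs,aizxa] add [aqf,bjf] -> 7 lines: ugu qtxw aqf bjf lhyyo yhq rkgr
Hunk 3: at line 1 remove [aqf] add [bqfnh,iqvb,zuu] -> 9 lines: ugu qtxw bqfnh iqvb zuu bjf lhyyo yhq rkgr

Answer: ugu
qtxw
bqfnh
iqvb
zuu
bjf
lhyyo
yhq
rkgr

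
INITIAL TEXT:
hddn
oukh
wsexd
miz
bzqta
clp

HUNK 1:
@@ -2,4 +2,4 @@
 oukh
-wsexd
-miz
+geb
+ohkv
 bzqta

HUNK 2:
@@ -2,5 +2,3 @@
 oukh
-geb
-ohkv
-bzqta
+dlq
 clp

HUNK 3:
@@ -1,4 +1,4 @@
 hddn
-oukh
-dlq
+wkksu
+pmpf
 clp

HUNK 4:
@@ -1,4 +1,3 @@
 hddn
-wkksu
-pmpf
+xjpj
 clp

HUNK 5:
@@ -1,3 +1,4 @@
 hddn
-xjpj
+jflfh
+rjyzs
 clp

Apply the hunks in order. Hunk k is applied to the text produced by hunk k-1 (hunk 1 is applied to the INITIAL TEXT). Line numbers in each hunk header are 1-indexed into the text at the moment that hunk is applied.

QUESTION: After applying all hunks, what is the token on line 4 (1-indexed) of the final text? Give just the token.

Hunk 1: at line 2 remove [wsexd,miz] add [geb,ohkv] -> 6 lines: hddn oukh geb ohkv bzqta clp
Hunk 2: at line 2 remove [geb,ohkv,bzqta] add [dlq] -> 4 lines: hddn oukh dlq clp
Hunk 3: at line 1 remove [oukh,dlq] add [wkksu,pmpf] -> 4 lines: hddn wkksu pmpf clp
Hunk 4: at line 1 remove [wkksu,pmpf] add [xjpj] -> 3 lines: hddn xjpj clp
Hunk 5: at line 1 remove [xjpj] add [jflfh,rjyzs] -> 4 lines: hddn jflfh rjyzs clp
Final line 4: clp

Answer: clp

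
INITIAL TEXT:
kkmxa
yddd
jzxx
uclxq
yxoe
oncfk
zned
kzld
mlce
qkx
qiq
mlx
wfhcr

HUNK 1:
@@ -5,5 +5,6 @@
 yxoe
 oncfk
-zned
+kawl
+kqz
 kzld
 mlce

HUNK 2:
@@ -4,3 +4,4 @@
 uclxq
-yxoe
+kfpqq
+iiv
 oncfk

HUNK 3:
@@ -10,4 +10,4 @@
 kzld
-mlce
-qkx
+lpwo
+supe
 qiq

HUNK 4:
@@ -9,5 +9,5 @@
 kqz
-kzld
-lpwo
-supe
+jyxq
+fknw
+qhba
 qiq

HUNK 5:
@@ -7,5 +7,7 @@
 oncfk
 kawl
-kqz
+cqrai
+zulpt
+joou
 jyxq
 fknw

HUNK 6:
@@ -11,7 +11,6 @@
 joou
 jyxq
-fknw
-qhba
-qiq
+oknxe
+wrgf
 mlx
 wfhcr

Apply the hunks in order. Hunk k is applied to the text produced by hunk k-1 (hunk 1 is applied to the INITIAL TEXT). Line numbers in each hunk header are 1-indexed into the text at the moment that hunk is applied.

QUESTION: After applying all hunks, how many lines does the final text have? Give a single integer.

Hunk 1: at line 5 remove [zned] add [kawl,kqz] -> 14 lines: kkmxa yddd jzxx uclxq yxoe oncfk kawl kqz kzld mlce qkx qiq mlx wfhcr
Hunk 2: at line 4 remove [yxoe] add [kfpqq,iiv] -> 15 lines: kkmxa yddd jzxx uclxq kfpqq iiv oncfk kawl kqz kzld mlce qkx qiq mlx wfhcr
Hunk 3: at line 10 remove [mlce,qkx] add [lpwo,supe] -> 15 lines: kkmxa yddd jzxx uclxq kfpqq iiv oncfk kawl kqz kzld lpwo supe qiq mlx wfhcr
Hunk 4: at line 9 remove [kzld,lpwo,supe] add [jyxq,fknw,qhba] -> 15 lines: kkmxa yddd jzxx uclxq kfpqq iiv oncfk kawl kqz jyxq fknw qhba qiq mlx wfhcr
Hunk 5: at line 7 remove [kqz] add [cqrai,zulpt,joou] -> 17 lines: kkmxa yddd jzxx uclxq kfpqq iiv oncfk kawl cqrai zulpt joou jyxq fknw qhba qiq mlx wfhcr
Hunk 6: at line 11 remove [fknw,qhba,qiq] add [oknxe,wrgf] -> 16 lines: kkmxa yddd jzxx uclxq kfpqq iiv oncfk kawl cqrai zulpt joou jyxq oknxe wrgf mlx wfhcr
Final line count: 16

Answer: 16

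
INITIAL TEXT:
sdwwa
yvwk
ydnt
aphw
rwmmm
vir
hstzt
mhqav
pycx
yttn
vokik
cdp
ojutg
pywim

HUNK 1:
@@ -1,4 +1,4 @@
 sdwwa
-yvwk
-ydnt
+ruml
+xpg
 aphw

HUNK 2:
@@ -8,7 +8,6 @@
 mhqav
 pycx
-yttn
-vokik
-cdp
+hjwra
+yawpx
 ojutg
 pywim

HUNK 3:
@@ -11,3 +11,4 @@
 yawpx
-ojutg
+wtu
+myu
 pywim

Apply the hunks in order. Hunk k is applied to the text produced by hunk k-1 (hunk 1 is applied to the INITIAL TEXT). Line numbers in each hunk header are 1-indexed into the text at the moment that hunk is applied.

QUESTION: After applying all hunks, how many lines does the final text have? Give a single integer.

Answer: 14

Derivation:
Hunk 1: at line 1 remove [yvwk,ydnt] add [ruml,xpg] -> 14 lines: sdwwa ruml xpg aphw rwmmm vir hstzt mhqav pycx yttn vokik cdp ojutg pywim
Hunk 2: at line 8 remove [yttn,vokik,cdp] add [hjwra,yawpx] -> 13 lines: sdwwa ruml xpg aphw rwmmm vir hstzt mhqav pycx hjwra yawpx ojutg pywim
Hunk 3: at line 11 remove [ojutg] add [wtu,myu] -> 14 lines: sdwwa ruml xpg aphw rwmmm vir hstzt mhqav pycx hjwra yawpx wtu myu pywim
Final line count: 14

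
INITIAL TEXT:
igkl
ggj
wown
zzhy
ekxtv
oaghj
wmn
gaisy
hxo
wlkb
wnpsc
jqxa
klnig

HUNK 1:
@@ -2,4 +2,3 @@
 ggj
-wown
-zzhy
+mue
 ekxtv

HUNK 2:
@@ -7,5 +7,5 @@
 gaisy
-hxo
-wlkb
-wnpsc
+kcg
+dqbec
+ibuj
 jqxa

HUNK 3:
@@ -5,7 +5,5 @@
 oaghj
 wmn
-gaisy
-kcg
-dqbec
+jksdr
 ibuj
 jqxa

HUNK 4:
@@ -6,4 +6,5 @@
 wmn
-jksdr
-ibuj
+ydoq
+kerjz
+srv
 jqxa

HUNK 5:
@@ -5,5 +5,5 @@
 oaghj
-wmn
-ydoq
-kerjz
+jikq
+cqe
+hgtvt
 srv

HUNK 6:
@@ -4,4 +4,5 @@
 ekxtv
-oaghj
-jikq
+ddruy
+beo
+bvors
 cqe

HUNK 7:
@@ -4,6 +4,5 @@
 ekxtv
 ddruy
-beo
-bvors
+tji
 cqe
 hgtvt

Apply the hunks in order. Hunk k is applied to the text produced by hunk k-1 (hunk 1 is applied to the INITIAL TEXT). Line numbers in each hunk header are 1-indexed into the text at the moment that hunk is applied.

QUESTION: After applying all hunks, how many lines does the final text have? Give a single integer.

Hunk 1: at line 2 remove [wown,zzhy] add [mue] -> 12 lines: igkl ggj mue ekxtv oaghj wmn gaisy hxo wlkb wnpsc jqxa klnig
Hunk 2: at line 7 remove [hxo,wlkb,wnpsc] add [kcg,dqbec,ibuj] -> 12 lines: igkl ggj mue ekxtv oaghj wmn gaisy kcg dqbec ibuj jqxa klnig
Hunk 3: at line 5 remove [gaisy,kcg,dqbec] add [jksdr] -> 10 lines: igkl ggj mue ekxtv oaghj wmn jksdr ibuj jqxa klnig
Hunk 4: at line 6 remove [jksdr,ibuj] add [ydoq,kerjz,srv] -> 11 lines: igkl ggj mue ekxtv oaghj wmn ydoq kerjz srv jqxa klnig
Hunk 5: at line 5 remove [wmn,ydoq,kerjz] add [jikq,cqe,hgtvt] -> 11 lines: igkl ggj mue ekxtv oaghj jikq cqe hgtvt srv jqxa klnig
Hunk 6: at line 4 remove [oaghj,jikq] add [ddruy,beo,bvors] -> 12 lines: igkl ggj mue ekxtv ddruy beo bvors cqe hgtvt srv jqxa klnig
Hunk 7: at line 4 remove [beo,bvors] add [tji] -> 11 lines: igkl ggj mue ekxtv ddruy tji cqe hgtvt srv jqxa klnig
Final line count: 11

Answer: 11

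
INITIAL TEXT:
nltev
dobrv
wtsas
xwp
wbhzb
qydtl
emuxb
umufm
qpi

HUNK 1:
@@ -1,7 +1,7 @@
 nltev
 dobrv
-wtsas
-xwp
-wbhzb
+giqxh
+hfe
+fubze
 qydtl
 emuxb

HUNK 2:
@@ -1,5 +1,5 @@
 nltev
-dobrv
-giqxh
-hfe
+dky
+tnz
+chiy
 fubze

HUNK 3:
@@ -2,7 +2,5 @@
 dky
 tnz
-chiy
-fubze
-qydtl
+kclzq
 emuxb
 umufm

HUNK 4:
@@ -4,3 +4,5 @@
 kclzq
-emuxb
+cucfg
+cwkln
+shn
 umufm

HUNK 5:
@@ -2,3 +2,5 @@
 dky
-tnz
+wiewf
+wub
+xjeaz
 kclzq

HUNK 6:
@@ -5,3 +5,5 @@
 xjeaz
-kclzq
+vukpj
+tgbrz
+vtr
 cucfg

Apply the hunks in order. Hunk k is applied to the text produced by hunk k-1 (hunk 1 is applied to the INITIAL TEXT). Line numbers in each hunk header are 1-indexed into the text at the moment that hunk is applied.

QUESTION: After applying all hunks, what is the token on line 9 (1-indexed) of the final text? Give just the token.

Hunk 1: at line 1 remove [wtsas,xwp,wbhzb] add [giqxh,hfe,fubze] -> 9 lines: nltev dobrv giqxh hfe fubze qydtl emuxb umufm qpi
Hunk 2: at line 1 remove [dobrv,giqxh,hfe] add [dky,tnz,chiy] -> 9 lines: nltev dky tnz chiy fubze qydtl emuxb umufm qpi
Hunk 3: at line 2 remove [chiy,fubze,qydtl] add [kclzq] -> 7 lines: nltev dky tnz kclzq emuxb umufm qpi
Hunk 4: at line 4 remove [emuxb] add [cucfg,cwkln,shn] -> 9 lines: nltev dky tnz kclzq cucfg cwkln shn umufm qpi
Hunk 5: at line 2 remove [tnz] add [wiewf,wub,xjeaz] -> 11 lines: nltev dky wiewf wub xjeaz kclzq cucfg cwkln shn umufm qpi
Hunk 6: at line 5 remove [kclzq] add [vukpj,tgbrz,vtr] -> 13 lines: nltev dky wiewf wub xjeaz vukpj tgbrz vtr cucfg cwkln shn umufm qpi
Final line 9: cucfg

Answer: cucfg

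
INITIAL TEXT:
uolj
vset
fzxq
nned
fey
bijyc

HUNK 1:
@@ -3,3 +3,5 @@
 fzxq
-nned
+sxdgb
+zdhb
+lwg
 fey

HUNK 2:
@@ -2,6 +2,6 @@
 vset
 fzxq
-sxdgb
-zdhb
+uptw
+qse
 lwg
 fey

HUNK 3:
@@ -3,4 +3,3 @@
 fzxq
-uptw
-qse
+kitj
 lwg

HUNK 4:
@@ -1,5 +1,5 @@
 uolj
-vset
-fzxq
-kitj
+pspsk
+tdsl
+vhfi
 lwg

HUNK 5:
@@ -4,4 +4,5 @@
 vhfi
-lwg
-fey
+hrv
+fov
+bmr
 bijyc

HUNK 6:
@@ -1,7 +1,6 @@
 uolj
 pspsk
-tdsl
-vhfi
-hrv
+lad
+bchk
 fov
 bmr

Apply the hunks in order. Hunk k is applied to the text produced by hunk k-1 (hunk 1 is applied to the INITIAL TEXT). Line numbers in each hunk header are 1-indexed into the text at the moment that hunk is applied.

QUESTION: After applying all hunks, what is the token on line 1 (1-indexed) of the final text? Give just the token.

Answer: uolj

Derivation:
Hunk 1: at line 3 remove [nned] add [sxdgb,zdhb,lwg] -> 8 lines: uolj vset fzxq sxdgb zdhb lwg fey bijyc
Hunk 2: at line 2 remove [sxdgb,zdhb] add [uptw,qse] -> 8 lines: uolj vset fzxq uptw qse lwg fey bijyc
Hunk 3: at line 3 remove [uptw,qse] add [kitj] -> 7 lines: uolj vset fzxq kitj lwg fey bijyc
Hunk 4: at line 1 remove [vset,fzxq,kitj] add [pspsk,tdsl,vhfi] -> 7 lines: uolj pspsk tdsl vhfi lwg fey bijyc
Hunk 5: at line 4 remove [lwg,fey] add [hrv,fov,bmr] -> 8 lines: uolj pspsk tdsl vhfi hrv fov bmr bijyc
Hunk 6: at line 1 remove [tdsl,vhfi,hrv] add [lad,bchk] -> 7 lines: uolj pspsk lad bchk fov bmr bijyc
Final line 1: uolj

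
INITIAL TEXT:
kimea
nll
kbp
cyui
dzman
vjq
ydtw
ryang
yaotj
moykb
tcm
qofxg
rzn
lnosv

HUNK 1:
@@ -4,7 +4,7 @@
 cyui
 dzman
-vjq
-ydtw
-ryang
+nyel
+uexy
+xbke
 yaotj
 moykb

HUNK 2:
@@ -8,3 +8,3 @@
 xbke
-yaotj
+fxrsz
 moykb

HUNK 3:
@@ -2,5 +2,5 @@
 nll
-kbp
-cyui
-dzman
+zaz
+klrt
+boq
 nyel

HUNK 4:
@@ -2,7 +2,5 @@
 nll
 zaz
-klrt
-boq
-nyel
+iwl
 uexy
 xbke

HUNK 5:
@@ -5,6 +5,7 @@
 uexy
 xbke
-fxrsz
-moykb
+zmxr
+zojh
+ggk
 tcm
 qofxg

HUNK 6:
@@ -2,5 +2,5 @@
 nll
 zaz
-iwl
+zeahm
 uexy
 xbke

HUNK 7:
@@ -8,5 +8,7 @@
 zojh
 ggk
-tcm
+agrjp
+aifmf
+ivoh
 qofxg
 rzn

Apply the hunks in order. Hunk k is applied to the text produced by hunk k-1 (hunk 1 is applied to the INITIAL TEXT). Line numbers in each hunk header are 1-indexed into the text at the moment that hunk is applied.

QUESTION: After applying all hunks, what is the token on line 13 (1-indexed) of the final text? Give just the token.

Answer: qofxg

Derivation:
Hunk 1: at line 4 remove [vjq,ydtw,ryang] add [nyel,uexy,xbke] -> 14 lines: kimea nll kbp cyui dzman nyel uexy xbke yaotj moykb tcm qofxg rzn lnosv
Hunk 2: at line 8 remove [yaotj] add [fxrsz] -> 14 lines: kimea nll kbp cyui dzman nyel uexy xbke fxrsz moykb tcm qofxg rzn lnosv
Hunk 3: at line 2 remove [kbp,cyui,dzman] add [zaz,klrt,boq] -> 14 lines: kimea nll zaz klrt boq nyel uexy xbke fxrsz moykb tcm qofxg rzn lnosv
Hunk 4: at line 2 remove [klrt,boq,nyel] add [iwl] -> 12 lines: kimea nll zaz iwl uexy xbke fxrsz moykb tcm qofxg rzn lnosv
Hunk 5: at line 5 remove [fxrsz,moykb] add [zmxr,zojh,ggk] -> 13 lines: kimea nll zaz iwl uexy xbke zmxr zojh ggk tcm qofxg rzn lnosv
Hunk 6: at line 2 remove [iwl] add [zeahm] -> 13 lines: kimea nll zaz zeahm uexy xbke zmxr zojh ggk tcm qofxg rzn lnosv
Hunk 7: at line 8 remove [tcm] add [agrjp,aifmf,ivoh] -> 15 lines: kimea nll zaz zeahm uexy xbke zmxr zojh ggk agrjp aifmf ivoh qofxg rzn lnosv
Final line 13: qofxg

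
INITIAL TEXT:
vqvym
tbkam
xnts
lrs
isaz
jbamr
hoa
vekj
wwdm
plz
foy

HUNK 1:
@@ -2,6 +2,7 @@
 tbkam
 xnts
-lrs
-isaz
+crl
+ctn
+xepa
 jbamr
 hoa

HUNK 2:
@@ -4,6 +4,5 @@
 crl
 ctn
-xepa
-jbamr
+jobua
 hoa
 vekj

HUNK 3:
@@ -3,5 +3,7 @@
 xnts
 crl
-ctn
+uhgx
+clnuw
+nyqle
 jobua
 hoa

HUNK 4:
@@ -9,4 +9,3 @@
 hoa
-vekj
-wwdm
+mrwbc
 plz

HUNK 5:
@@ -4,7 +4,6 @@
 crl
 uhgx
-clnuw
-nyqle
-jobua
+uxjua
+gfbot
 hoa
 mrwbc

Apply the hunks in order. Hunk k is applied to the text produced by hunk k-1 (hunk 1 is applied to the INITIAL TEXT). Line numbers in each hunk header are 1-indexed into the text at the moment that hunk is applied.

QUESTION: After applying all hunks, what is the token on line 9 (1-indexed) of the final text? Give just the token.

Answer: mrwbc

Derivation:
Hunk 1: at line 2 remove [lrs,isaz] add [crl,ctn,xepa] -> 12 lines: vqvym tbkam xnts crl ctn xepa jbamr hoa vekj wwdm plz foy
Hunk 2: at line 4 remove [xepa,jbamr] add [jobua] -> 11 lines: vqvym tbkam xnts crl ctn jobua hoa vekj wwdm plz foy
Hunk 3: at line 3 remove [ctn] add [uhgx,clnuw,nyqle] -> 13 lines: vqvym tbkam xnts crl uhgx clnuw nyqle jobua hoa vekj wwdm plz foy
Hunk 4: at line 9 remove [vekj,wwdm] add [mrwbc] -> 12 lines: vqvym tbkam xnts crl uhgx clnuw nyqle jobua hoa mrwbc plz foy
Hunk 5: at line 4 remove [clnuw,nyqle,jobua] add [uxjua,gfbot] -> 11 lines: vqvym tbkam xnts crl uhgx uxjua gfbot hoa mrwbc plz foy
Final line 9: mrwbc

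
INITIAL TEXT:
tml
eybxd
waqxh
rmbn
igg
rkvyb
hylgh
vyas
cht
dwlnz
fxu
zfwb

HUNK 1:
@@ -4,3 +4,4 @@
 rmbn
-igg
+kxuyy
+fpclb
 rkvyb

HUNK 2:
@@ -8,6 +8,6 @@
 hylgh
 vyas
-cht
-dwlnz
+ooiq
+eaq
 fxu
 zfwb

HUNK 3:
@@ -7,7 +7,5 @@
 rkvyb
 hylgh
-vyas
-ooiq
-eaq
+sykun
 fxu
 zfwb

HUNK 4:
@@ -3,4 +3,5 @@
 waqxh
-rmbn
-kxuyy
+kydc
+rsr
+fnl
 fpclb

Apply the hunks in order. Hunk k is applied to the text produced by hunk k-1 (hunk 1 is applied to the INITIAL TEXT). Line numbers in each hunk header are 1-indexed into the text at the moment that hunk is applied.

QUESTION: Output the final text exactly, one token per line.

Hunk 1: at line 4 remove [igg] add [kxuyy,fpclb] -> 13 lines: tml eybxd waqxh rmbn kxuyy fpclb rkvyb hylgh vyas cht dwlnz fxu zfwb
Hunk 2: at line 8 remove [cht,dwlnz] add [ooiq,eaq] -> 13 lines: tml eybxd waqxh rmbn kxuyy fpclb rkvyb hylgh vyas ooiq eaq fxu zfwb
Hunk 3: at line 7 remove [vyas,ooiq,eaq] add [sykun] -> 11 lines: tml eybxd waqxh rmbn kxuyy fpclb rkvyb hylgh sykun fxu zfwb
Hunk 4: at line 3 remove [rmbn,kxuyy] add [kydc,rsr,fnl] -> 12 lines: tml eybxd waqxh kydc rsr fnl fpclb rkvyb hylgh sykun fxu zfwb

Answer: tml
eybxd
waqxh
kydc
rsr
fnl
fpclb
rkvyb
hylgh
sykun
fxu
zfwb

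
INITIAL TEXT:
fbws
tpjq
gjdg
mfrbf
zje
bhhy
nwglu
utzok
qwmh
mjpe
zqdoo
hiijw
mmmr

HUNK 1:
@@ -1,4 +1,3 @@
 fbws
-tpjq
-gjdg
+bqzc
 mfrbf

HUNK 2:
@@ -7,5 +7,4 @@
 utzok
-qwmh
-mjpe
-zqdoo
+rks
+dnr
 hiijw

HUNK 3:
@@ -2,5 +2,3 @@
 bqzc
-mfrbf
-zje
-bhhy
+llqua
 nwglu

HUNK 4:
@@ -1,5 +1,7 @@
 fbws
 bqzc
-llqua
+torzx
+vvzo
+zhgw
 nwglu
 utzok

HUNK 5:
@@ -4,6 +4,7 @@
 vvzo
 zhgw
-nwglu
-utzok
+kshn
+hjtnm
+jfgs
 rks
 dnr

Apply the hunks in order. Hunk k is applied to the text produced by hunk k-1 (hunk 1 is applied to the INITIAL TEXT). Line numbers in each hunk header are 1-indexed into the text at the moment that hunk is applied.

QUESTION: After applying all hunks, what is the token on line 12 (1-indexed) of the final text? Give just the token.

Answer: mmmr

Derivation:
Hunk 1: at line 1 remove [tpjq,gjdg] add [bqzc] -> 12 lines: fbws bqzc mfrbf zje bhhy nwglu utzok qwmh mjpe zqdoo hiijw mmmr
Hunk 2: at line 7 remove [qwmh,mjpe,zqdoo] add [rks,dnr] -> 11 lines: fbws bqzc mfrbf zje bhhy nwglu utzok rks dnr hiijw mmmr
Hunk 3: at line 2 remove [mfrbf,zje,bhhy] add [llqua] -> 9 lines: fbws bqzc llqua nwglu utzok rks dnr hiijw mmmr
Hunk 4: at line 1 remove [llqua] add [torzx,vvzo,zhgw] -> 11 lines: fbws bqzc torzx vvzo zhgw nwglu utzok rks dnr hiijw mmmr
Hunk 5: at line 4 remove [nwglu,utzok] add [kshn,hjtnm,jfgs] -> 12 lines: fbws bqzc torzx vvzo zhgw kshn hjtnm jfgs rks dnr hiijw mmmr
Final line 12: mmmr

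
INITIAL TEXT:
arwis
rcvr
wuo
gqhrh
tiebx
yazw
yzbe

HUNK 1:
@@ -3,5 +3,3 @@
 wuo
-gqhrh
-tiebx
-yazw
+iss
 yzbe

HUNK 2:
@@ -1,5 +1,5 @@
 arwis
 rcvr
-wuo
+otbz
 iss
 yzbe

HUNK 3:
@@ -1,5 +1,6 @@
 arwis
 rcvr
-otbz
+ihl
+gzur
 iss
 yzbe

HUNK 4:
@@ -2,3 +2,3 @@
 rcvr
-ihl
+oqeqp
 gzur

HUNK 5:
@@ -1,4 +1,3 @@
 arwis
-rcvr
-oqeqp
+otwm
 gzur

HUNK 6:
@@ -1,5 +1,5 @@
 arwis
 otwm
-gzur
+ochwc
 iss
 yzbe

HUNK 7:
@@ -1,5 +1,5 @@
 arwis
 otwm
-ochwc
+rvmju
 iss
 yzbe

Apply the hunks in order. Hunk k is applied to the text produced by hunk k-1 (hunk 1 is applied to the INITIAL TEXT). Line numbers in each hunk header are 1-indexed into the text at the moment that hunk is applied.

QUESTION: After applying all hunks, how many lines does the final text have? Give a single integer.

Answer: 5

Derivation:
Hunk 1: at line 3 remove [gqhrh,tiebx,yazw] add [iss] -> 5 lines: arwis rcvr wuo iss yzbe
Hunk 2: at line 1 remove [wuo] add [otbz] -> 5 lines: arwis rcvr otbz iss yzbe
Hunk 3: at line 1 remove [otbz] add [ihl,gzur] -> 6 lines: arwis rcvr ihl gzur iss yzbe
Hunk 4: at line 2 remove [ihl] add [oqeqp] -> 6 lines: arwis rcvr oqeqp gzur iss yzbe
Hunk 5: at line 1 remove [rcvr,oqeqp] add [otwm] -> 5 lines: arwis otwm gzur iss yzbe
Hunk 6: at line 1 remove [gzur] add [ochwc] -> 5 lines: arwis otwm ochwc iss yzbe
Hunk 7: at line 1 remove [ochwc] add [rvmju] -> 5 lines: arwis otwm rvmju iss yzbe
Final line count: 5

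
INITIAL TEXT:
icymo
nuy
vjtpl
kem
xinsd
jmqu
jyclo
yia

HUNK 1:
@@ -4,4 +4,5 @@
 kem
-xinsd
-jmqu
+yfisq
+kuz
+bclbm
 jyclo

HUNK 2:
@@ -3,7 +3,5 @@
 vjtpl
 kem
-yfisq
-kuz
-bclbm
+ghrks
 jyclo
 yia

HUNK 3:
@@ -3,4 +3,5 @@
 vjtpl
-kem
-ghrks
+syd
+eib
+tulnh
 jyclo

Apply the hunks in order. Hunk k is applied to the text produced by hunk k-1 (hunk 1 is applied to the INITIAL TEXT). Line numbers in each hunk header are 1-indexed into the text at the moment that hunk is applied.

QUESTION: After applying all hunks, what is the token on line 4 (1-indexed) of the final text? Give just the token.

Answer: syd

Derivation:
Hunk 1: at line 4 remove [xinsd,jmqu] add [yfisq,kuz,bclbm] -> 9 lines: icymo nuy vjtpl kem yfisq kuz bclbm jyclo yia
Hunk 2: at line 3 remove [yfisq,kuz,bclbm] add [ghrks] -> 7 lines: icymo nuy vjtpl kem ghrks jyclo yia
Hunk 3: at line 3 remove [kem,ghrks] add [syd,eib,tulnh] -> 8 lines: icymo nuy vjtpl syd eib tulnh jyclo yia
Final line 4: syd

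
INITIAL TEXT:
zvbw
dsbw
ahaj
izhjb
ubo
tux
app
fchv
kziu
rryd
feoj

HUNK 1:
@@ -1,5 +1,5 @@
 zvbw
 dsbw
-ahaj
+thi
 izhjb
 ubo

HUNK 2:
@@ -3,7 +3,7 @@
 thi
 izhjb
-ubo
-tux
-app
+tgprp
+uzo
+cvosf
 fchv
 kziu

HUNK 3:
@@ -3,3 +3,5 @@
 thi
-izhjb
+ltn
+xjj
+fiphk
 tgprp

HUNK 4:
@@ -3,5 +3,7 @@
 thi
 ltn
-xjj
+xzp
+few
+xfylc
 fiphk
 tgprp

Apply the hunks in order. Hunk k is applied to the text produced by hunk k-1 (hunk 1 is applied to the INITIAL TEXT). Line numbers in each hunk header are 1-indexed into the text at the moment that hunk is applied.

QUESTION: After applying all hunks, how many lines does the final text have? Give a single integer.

Answer: 15

Derivation:
Hunk 1: at line 1 remove [ahaj] add [thi] -> 11 lines: zvbw dsbw thi izhjb ubo tux app fchv kziu rryd feoj
Hunk 2: at line 3 remove [ubo,tux,app] add [tgprp,uzo,cvosf] -> 11 lines: zvbw dsbw thi izhjb tgprp uzo cvosf fchv kziu rryd feoj
Hunk 3: at line 3 remove [izhjb] add [ltn,xjj,fiphk] -> 13 lines: zvbw dsbw thi ltn xjj fiphk tgprp uzo cvosf fchv kziu rryd feoj
Hunk 4: at line 3 remove [xjj] add [xzp,few,xfylc] -> 15 lines: zvbw dsbw thi ltn xzp few xfylc fiphk tgprp uzo cvosf fchv kziu rryd feoj
Final line count: 15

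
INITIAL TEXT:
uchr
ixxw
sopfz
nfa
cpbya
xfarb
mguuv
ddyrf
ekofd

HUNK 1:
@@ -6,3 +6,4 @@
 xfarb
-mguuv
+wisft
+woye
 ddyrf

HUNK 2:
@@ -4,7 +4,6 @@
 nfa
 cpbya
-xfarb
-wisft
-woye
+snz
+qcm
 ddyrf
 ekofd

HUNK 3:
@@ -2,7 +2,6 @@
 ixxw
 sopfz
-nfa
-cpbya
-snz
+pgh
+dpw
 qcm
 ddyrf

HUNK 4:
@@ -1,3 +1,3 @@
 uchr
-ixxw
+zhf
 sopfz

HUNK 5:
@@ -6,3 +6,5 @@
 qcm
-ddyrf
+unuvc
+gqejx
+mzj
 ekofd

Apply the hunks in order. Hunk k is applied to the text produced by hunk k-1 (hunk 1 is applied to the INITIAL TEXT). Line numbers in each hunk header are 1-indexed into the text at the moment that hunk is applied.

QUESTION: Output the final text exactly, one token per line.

Answer: uchr
zhf
sopfz
pgh
dpw
qcm
unuvc
gqejx
mzj
ekofd

Derivation:
Hunk 1: at line 6 remove [mguuv] add [wisft,woye] -> 10 lines: uchr ixxw sopfz nfa cpbya xfarb wisft woye ddyrf ekofd
Hunk 2: at line 4 remove [xfarb,wisft,woye] add [snz,qcm] -> 9 lines: uchr ixxw sopfz nfa cpbya snz qcm ddyrf ekofd
Hunk 3: at line 2 remove [nfa,cpbya,snz] add [pgh,dpw] -> 8 lines: uchr ixxw sopfz pgh dpw qcm ddyrf ekofd
Hunk 4: at line 1 remove [ixxw] add [zhf] -> 8 lines: uchr zhf sopfz pgh dpw qcm ddyrf ekofd
Hunk 5: at line 6 remove [ddyrf] add [unuvc,gqejx,mzj] -> 10 lines: uchr zhf sopfz pgh dpw qcm unuvc gqejx mzj ekofd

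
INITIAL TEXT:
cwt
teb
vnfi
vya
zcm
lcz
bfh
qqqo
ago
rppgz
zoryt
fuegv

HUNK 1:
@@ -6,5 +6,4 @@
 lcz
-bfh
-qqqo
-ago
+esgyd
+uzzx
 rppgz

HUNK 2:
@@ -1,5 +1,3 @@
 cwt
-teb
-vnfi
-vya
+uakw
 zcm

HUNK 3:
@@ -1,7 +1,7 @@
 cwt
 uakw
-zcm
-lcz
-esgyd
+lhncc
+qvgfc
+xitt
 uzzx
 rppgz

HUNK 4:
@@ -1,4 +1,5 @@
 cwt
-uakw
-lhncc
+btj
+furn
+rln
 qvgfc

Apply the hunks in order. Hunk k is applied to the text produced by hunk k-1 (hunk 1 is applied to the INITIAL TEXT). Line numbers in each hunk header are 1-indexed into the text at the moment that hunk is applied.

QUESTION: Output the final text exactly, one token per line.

Hunk 1: at line 6 remove [bfh,qqqo,ago] add [esgyd,uzzx] -> 11 lines: cwt teb vnfi vya zcm lcz esgyd uzzx rppgz zoryt fuegv
Hunk 2: at line 1 remove [teb,vnfi,vya] add [uakw] -> 9 lines: cwt uakw zcm lcz esgyd uzzx rppgz zoryt fuegv
Hunk 3: at line 1 remove [zcm,lcz,esgyd] add [lhncc,qvgfc,xitt] -> 9 lines: cwt uakw lhncc qvgfc xitt uzzx rppgz zoryt fuegv
Hunk 4: at line 1 remove [uakw,lhncc] add [btj,furn,rln] -> 10 lines: cwt btj furn rln qvgfc xitt uzzx rppgz zoryt fuegv

Answer: cwt
btj
furn
rln
qvgfc
xitt
uzzx
rppgz
zoryt
fuegv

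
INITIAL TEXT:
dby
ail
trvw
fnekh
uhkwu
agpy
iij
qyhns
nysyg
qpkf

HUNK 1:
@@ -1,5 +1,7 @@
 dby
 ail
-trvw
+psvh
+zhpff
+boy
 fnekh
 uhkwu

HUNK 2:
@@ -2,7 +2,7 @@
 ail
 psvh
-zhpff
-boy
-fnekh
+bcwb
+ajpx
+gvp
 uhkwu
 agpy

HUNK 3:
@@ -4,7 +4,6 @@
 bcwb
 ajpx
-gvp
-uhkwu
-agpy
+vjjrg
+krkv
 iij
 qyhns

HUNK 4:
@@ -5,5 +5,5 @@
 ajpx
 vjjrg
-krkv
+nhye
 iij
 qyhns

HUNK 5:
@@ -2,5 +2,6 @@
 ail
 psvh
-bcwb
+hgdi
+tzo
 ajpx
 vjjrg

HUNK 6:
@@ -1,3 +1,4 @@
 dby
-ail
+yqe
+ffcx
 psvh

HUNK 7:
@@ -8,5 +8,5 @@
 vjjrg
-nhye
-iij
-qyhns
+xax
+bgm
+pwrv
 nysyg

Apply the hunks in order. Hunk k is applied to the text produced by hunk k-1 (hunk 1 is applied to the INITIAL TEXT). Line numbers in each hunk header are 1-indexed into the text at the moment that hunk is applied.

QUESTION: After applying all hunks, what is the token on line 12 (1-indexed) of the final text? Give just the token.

Hunk 1: at line 1 remove [trvw] add [psvh,zhpff,boy] -> 12 lines: dby ail psvh zhpff boy fnekh uhkwu agpy iij qyhns nysyg qpkf
Hunk 2: at line 2 remove [zhpff,boy,fnekh] add [bcwb,ajpx,gvp] -> 12 lines: dby ail psvh bcwb ajpx gvp uhkwu agpy iij qyhns nysyg qpkf
Hunk 3: at line 4 remove [gvp,uhkwu,agpy] add [vjjrg,krkv] -> 11 lines: dby ail psvh bcwb ajpx vjjrg krkv iij qyhns nysyg qpkf
Hunk 4: at line 5 remove [krkv] add [nhye] -> 11 lines: dby ail psvh bcwb ajpx vjjrg nhye iij qyhns nysyg qpkf
Hunk 5: at line 2 remove [bcwb] add [hgdi,tzo] -> 12 lines: dby ail psvh hgdi tzo ajpx vjjrg nhye iij qyhns nysyg qpkf
Hunk 6: at line 1 remove [ail] add [yqe,ffcx] -> 13 lines: dby yqe ffcx psvh hgdi tzo ajpx vjjrg nhye iij qyhns nysyg qpkf
Hunk 7: at line 8 remove [nhye,iij,qyhns] add [xax,bgm,pwrv] -> 13 lines: dby yqe ffcx psvh hgdi tzo ajpx vjjrg xax bgm pwrv nysyg qpkf
Final line 12: nysyg

Answer: nysyg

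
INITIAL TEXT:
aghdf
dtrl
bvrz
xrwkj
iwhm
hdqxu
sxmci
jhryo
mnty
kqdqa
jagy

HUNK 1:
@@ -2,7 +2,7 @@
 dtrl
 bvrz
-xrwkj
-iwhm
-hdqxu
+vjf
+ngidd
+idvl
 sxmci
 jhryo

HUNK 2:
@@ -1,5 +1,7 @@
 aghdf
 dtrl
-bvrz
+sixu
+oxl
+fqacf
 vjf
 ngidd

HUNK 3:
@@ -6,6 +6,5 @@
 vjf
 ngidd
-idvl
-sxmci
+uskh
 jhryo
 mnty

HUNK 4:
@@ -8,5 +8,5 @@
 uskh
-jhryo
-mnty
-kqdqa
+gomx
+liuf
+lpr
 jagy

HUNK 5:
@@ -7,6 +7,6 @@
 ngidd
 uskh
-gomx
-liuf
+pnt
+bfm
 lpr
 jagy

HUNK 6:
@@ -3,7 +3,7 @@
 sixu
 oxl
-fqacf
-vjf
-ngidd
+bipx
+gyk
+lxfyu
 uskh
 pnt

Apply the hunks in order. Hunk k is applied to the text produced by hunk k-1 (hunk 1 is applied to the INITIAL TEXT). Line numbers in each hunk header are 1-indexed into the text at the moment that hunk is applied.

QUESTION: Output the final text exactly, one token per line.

Answer: aghdf
dtrl
sixu
oxl
bipx
gyk
lxfyu
uskh
pnt
bfm
lpr
jagy

Derivation:
Hunk 1: at line 2 remove [xrwkj,iwhm,hdqxu] add [vjf,ngidd,idvl] -> 11 lines: aghdf dtrl bvrz vjf ngidd idvl sxmci jhryo mnty kqdqa jagy
Hunk 2: at line 1 remove [bvrz] add [sixu,oxl,fqacf] -> 13 lines: aghdf dtrl sixu oxl fqacf vjf ngidd idvl sxmci jhryo mnty kqdqa jagy
Hunk 3: at line 6 remove [idvl,sxmci] add [uskh] -> 12 lines: aghdf dtrl sixu oxl fqacf vjf ngidd uskh jhryo mnty kqdqa jagy
Hunk 4: at line 8 remove [jhryo,mnty,kqdqa] add [gomx,liuf,lpr] -> 12 lines: aghdf dtrl sixu oxl fqacf vjf ngidd uskh gomx liuf lpr jagy
Hunk 5: at line 7 remove [gomx,liuf] add [pnt,bfm] -> 12 lines: aghdf dtrl sixu oxl fqacf vjf ngidd uskh pnt bfm lpr jagy
Hunk 6: at line 3 remove [fqacf,vjf,ngidd] add [bipx,gyk,lxfyu] -> 12 lines: aghdf dtrl sixu oxl bipx gyk lxfyu uskh pnt bfm lpr jagy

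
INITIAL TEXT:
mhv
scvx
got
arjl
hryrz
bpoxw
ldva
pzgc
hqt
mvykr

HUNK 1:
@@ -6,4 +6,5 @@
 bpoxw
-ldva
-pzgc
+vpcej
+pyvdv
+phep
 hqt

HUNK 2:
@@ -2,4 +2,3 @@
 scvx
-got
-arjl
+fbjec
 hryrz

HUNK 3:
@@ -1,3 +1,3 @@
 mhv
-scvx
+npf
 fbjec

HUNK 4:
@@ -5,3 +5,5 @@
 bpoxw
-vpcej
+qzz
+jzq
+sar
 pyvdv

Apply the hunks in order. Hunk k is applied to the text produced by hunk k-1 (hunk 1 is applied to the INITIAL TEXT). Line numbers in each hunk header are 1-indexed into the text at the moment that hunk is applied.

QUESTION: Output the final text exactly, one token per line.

Answer: mhv
npf
fbjec
hryrz
bpoxw
qzz
jzq
sar
pyvdv
phep
hqt
mvykr

Derivation:
Hunk 1: at line 6 remove [ldva,pzgc] add [vpcej,pyvdv,phep] -> 11 lines: mhv scvx got arjl hryrz bpoxw vpcej pyvdv phep hqt mvykr
Hunk 2: at line 2 remove [got,arjl] add [fbjec] -> 10 lines: mhv scvx fbjec hryrz bpoxw vpcej pyvdv phep hqt mvykr
Hunk 3: at line 1 remove [scvx] add [npf] -> 10 lines: mhv npf fbjec hryrz bpoxw vpcej pyvdv phep hqt mvykr
Hunk 4: at line 5 remove [vpcej] add [qzz,jzq,sar] -> 12 lines: mhv npf fbjec hryrz bpoxw qzz jzq sar pyvdv phep hqt mvykr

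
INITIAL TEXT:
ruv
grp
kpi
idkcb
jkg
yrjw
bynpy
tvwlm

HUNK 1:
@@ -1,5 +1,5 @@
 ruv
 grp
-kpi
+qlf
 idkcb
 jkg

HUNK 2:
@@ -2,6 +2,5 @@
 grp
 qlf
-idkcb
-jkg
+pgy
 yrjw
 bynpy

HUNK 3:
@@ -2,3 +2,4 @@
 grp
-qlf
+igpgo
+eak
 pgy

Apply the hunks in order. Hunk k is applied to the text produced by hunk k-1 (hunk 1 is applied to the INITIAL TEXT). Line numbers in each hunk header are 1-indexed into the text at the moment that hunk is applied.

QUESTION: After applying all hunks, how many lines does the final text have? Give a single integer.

Hunk 1: at line 1 remove [kpi] add [qlf] -> 8 lines: ruv grp qlf idkcb jkg yrjw bynpy tvwlm
Hunk 2: at line 2 remove [idkcb,jkg] add [pgy] -> 7 lines: ruv grp qlf pgy yrjw bynpy tvwlm
Hunk 3: at line 2 remove [qlf] add [igpgo,eak] -> 8 lines: ruv grp igpgo eak pgy yrjw bynpy tvwlm
Final line count: 8

Answer: 8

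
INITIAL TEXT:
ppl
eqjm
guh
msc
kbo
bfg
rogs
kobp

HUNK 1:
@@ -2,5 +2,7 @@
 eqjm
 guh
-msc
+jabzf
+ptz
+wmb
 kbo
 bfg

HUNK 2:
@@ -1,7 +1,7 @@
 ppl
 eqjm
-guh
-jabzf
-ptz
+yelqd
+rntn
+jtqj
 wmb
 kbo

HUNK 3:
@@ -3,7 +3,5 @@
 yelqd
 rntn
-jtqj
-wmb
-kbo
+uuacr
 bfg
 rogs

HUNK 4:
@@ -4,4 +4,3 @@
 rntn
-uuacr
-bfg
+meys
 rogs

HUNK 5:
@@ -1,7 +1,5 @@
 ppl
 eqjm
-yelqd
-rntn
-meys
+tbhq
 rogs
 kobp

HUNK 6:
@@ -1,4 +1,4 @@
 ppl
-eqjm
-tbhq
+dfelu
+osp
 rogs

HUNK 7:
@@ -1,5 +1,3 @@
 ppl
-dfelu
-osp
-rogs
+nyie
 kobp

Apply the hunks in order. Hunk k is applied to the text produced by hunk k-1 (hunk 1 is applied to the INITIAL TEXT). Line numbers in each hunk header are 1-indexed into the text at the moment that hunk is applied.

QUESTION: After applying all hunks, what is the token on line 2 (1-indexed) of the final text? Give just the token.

Hunk 1: at line 2 remove [msc] add [jabzf,ptz,wmb] -> 10 lines: ppl eqjm guh jabzf ptz wmb kbo bfg rogs kobp
Hunk 2: at line 1 remove [guh,jabzf,ptz] add [yelqd,rntn,jtqj] -> 10 lines: ppl eqjm yelqd rntn jtqj wmb kbo bfg rogs kobp
Hunk 3: at line 3 remove [jtqj,wmb,kbo] add [uuacr] -> 8 lines: ppl eqjm yelqd rntn uuacr bfg rogs kobp
Hunk 4: at line 4 remove [uuacr,bfg] add [meys] -> 7 lines: ppl eqjm yelqd rntn meys rogs kobp
Hunk 5: at line 1 remove [yelqd,rntn,meys] add [tbhq] -> 5 lines: ppl eqjm tbhq rogs kobp
Hunk 6: at line 1 remove [eqjm,tbhq] add [dfelu,osp] -> 5 lines: ppl dfelu osp rogs kobp
Hunk 7: at line 1 remove [dfelu,osp,rogs] add [nyie] -> 3 lines: ppl nyie kobp
Final line 2: nyie

Answer: nyie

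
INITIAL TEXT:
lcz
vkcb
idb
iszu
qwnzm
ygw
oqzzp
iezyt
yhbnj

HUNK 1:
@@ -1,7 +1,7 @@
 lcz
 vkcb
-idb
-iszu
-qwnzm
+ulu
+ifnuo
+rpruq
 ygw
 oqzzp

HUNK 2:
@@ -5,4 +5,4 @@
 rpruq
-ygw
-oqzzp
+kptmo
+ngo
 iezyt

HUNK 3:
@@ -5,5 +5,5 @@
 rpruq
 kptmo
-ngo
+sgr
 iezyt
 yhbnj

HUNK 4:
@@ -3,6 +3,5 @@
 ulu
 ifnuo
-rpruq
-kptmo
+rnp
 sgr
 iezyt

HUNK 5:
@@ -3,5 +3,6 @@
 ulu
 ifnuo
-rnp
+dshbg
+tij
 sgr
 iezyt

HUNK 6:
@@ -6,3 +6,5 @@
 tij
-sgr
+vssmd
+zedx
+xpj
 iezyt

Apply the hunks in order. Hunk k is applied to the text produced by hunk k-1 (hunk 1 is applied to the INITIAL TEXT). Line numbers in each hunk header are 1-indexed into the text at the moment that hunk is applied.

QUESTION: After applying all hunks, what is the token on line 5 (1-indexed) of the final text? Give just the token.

Answer: dshbg

Derivation:
Hunk 1: at line 1 remove [idb,iszu,qwnzm] add [ulu,ifnuo,rpruq] -> 9 lines: lcz vkcb ulu ifnuo rpruq ygw oqzzp iezyt yhbnj
Hunk 2: at line 5 remove [ygw,oqzzp] add [kptmo,ngo] -> 9 lines: lcz vkcb ulu ifnuo rpruq kptmo ngo iezyt yhbnj
Hunk 3: at line 5 remove [ngo] add [sgr] -> 9 lines: lcz vkcb ulu ifnuo rpruq kptmo sgr iezyt yhbnj
Hunk 4: at line 3 remove [rpruq,kptmo] add [rnp] -> 8 lines: lcz vkcb ulu ifnuo rnp sgr iezyt yhbnj
Hunk 5: at line 3 remove [rnp] add [dshbg,tij] -> 9 lines: lcz vkcb ulu ifnuo dshbg tij sgr iezyt yhbnj
Hunk 6: at line 6 remove [sgr] add [vssmd,zedx,xpj] -> 11 lines: lcz vkcb ulu ifnuo dshbg tij vssmd zedx xpj iezyt yhbnj
Final line 5: dshbg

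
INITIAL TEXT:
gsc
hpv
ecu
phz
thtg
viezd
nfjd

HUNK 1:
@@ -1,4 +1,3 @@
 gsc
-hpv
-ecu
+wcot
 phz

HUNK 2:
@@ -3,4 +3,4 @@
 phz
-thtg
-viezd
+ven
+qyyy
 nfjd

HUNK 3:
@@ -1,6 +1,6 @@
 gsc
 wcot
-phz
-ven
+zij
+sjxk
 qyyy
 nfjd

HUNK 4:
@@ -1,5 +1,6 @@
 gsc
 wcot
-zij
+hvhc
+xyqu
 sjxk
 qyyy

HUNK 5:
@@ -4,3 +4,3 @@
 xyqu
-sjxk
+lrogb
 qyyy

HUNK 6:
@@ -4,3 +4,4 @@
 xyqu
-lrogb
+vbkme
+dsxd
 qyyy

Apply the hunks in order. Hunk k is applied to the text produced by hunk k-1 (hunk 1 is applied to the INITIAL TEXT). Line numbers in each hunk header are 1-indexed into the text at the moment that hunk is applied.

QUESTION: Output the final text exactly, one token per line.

Answer: gsc
wcot
hvhc
xyqu
vbkme
dsxd
qyyy
nfjd

Derivation:
Hunk 1: at line 1 remove [hpv,ecu] add [wcot] -> 6 lines: gsc wcot phz thtg viezd nfjd
Hunk 2: at line 3 remove [thtg,viezd] add [ven,qyyy] -> 6 lines: gsc wcot phz ven qyyy nfjd
Hunk 3: at line 1 remove [phz,ven] add [zij,sjxk] -> 6 lines: gsc wcot zij sjxk qyyy nfjd
Hunk 4: at line 1 remove [zij] add [hvhc,xyqu] -> 7 lines: gsc wcot hvhc xyqu sjxk qyyy nfjd
Hunk 5: at line 4 remove [sjxk] add [lrogb] -> 7 lines: gsc wcot hvhc xyqu lrogb qyyy nfjd
Hunk 6: at line 4 remove [lrogb] add [vbkme,dsxd] -> 8 lines: gsc wcot hvhc xyqu vbkme dsxd qyyy nfjd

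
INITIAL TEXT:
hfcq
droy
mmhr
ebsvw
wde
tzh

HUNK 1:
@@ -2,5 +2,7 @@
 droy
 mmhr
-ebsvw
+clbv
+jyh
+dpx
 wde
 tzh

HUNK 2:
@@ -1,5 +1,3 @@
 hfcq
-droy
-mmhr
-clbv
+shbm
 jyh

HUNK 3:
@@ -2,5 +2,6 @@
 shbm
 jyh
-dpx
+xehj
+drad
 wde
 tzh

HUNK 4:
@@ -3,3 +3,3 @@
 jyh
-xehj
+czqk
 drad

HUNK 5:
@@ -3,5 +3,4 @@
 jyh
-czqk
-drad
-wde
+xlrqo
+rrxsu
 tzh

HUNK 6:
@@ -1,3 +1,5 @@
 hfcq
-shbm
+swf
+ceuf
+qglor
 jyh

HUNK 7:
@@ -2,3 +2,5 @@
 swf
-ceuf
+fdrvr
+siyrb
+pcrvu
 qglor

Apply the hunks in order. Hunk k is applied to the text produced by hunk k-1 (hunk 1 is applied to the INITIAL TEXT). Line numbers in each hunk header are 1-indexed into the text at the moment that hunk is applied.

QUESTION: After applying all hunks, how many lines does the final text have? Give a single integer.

Answer: 10

Derivation:
Hunk 1: at line 2 remove [ebsvw] add [clbv,jyh,dpx] -> 8 lines: hfcq droy mmhr clbv jyh dpx wde tzh
Hunk 2: at line 1 remove [droy,mmhr,clbv] add [shbm] -> 6 lines: hfcq shbm jyh dpx wde tzh
Hunk 3: at line 2 remove [dpx] add [xehj,drad] -> 7 lines: hfcq shbm jyh xehj drad wde tzh
Hunk 4: at line 3 remove [xehj] add [czqk] -> 7 lines: hfcq shbm jyh czqk drad wde tzh
Hunk 5: at line 3 remove [czqk,drad,wde] add [xlrqo,rrxsu] -> 6 lines: hfcq shbm jyh xlrqo rrxsu tzh
Hunk 6: at line 1 remove [shbm] add [swf,ceuf,qglor] -> 8 lines: hfcq swf ceuf qglor jyh xlrqo rrxsu tzh
Hunk 7: at line 2 remove [ceuf] add [fdrvr,siyrb,pcrvu] -> 10 lines: hfcq swf fdrvr siyrb pcrvu qglor jyh xlrqo rrxsu tzh
Final line count: 10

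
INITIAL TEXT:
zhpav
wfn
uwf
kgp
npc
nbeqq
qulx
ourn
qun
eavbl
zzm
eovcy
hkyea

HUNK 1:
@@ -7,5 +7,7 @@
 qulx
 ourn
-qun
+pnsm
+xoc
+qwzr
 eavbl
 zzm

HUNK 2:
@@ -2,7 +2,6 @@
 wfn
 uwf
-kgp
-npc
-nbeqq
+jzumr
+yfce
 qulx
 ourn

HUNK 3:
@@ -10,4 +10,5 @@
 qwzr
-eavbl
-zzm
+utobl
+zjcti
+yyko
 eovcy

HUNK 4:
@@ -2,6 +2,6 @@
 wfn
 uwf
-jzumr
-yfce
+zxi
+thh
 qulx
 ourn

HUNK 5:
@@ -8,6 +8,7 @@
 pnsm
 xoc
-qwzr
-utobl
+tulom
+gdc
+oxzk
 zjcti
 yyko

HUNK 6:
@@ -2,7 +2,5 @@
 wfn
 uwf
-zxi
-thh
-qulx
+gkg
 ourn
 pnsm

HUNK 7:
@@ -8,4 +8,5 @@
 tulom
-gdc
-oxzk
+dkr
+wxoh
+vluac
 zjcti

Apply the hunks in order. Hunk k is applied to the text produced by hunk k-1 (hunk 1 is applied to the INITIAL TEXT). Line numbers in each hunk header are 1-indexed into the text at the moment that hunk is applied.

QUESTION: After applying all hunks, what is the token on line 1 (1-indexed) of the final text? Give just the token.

Answer: zhpav

Derivation:
Hunk 1: at line 7 remove [qun] add [pnsm,xoc,qwzr] -> 15 lines: zhpav wfn uwf kgp npc nbeqq qulx ourn pnsm xoc qwzr eavbl zzm eovcy hkyea
Hunk 2: at line 2 remove [kgp,npc,nbeqq] add [jzumr,yfce] -> 14 lines: zhpav wfn uwf jzumr yfce qulx ourn pnsm xoc qwzr eavbl zzm eovcy hkyea
Hunk 3: at line 10 remove [eavbl,zzm] add [utobl,zjcti,yyko] -> 15 lines: zhpav wfn uwf jzumr yfce qulx ourn pnsm xoc qwzr utobl zjcti yyko eovcy hkyea
Hunk 4: at line 2 remove [jzumr,yfce] add [zxi,thh] -> 15 lines: zhpav wfn uwf zxi thh qulx ourn pnsm xoc qwzr utobl zjcti yyko eovcy hkyea
Hunk 5: at line 8 remove [qwzr,utobl] add [tulom,gdc,oxzk] -> 16 lines: zhpav wfn uwf zxi thh qulx ourn pnsm xoc tulom gdc oxzk zjcti yyko eovcy hkyea
Hunk 6: at line 2 remove [zxi,thh,qulx] add [gkg] -> 14 lines: zhpav wfn uwf gkg ourn pnsm xoc tulom gdc oxzk zjcti yyko eovcy hkyea
Hunk 7: at line 8 remove [gdc,oxzk] add [dkr,wxoh,vluac] -> 15 lines: zhpav wfn uwf gkg ourn pnsm xoc tulom dkr wxoh vluac zjcti yyko eovcy hkyea
Final line 1: zhpav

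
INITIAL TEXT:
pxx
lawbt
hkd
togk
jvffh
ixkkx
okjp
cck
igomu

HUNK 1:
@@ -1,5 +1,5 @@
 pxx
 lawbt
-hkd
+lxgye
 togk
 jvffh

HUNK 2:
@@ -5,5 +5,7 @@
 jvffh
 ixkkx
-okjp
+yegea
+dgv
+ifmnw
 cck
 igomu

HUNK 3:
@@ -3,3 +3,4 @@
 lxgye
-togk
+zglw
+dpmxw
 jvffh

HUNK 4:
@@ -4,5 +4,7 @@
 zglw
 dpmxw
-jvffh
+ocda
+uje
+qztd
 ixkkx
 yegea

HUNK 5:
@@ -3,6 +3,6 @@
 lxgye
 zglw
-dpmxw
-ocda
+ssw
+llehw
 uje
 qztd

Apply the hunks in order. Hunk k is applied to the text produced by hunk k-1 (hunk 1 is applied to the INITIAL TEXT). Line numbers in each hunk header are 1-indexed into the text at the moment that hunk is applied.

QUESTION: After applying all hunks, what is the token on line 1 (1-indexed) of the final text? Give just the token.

Answer: pxx

Derivation:
Hunk 1: at line 1 remove [hkd] add [lxgye] -> 9 lines: pxx lawbt lxgye togk jvffh ixkkx okjp cck igomu
Hunk 2: at line 5 remove [okjp] add [yegea,dgv,ifmnw] -> 11 lines: pxx lawbt lxgye togk jvffh ixkkx yegea dgv ifmnw cck igomu
Hunk 3: at line 3 remove [togk] add [zglw,dpmxw] -> 12 lines: pxx lawbt lxgye zglw dpmxw jvffh ixkkx yegea dgv ifmnw cck igomu
Hunk 4: at line 4 remove [jvffh] add [ocda,uje,qztd] -> 14 lines: pxx lawbt lxgye zglw dpmxw ocda uje qztd ixkkx yegea dgv ifmnw cck igomu
Hunk 5: at line 3 remove [dpmxw,ocda] add [ssw,llehw] -> 14 lines: pxx lawbt lxgye zglw ssw llehw uje qztd ixkkx yegea dgv ifmnw cck igomu
Final line 1: pxx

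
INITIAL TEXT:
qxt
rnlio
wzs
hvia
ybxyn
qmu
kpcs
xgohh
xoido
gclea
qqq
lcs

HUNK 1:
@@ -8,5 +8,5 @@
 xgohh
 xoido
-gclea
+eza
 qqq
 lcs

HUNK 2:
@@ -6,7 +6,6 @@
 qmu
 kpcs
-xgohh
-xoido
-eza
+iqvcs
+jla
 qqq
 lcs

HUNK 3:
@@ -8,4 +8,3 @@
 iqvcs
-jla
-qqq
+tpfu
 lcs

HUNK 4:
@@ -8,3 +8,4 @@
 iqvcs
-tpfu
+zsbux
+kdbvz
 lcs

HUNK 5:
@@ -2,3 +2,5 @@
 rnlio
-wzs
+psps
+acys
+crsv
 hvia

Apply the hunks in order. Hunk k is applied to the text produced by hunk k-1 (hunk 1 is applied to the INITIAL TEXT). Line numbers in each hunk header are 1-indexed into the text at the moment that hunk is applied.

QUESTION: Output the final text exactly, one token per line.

Hunk 1: at line 8 remove [gclea] add [eza] -> 12 lines: qxt rnlio wzs hvia ybxyn qmu kpcs xgohh xoido eza qqq lcs
Hunk 2: at line 6 remove [xgohh,xoido,eza] add [iqvcs,jla] -> 11 lines: qxt rnlio wzs hvia ybxyn qmu kpcs iqvcs jla qqq lcs
Hunk 3: at line 8 remove [jla,qqq] add [tpfu] -> 10 lines: qxt rnlio wzs hvia ybxyn qmu kpcs iqvcs tpfu lcs
Hunk 4: at line 8 remove [tpfu] add [zsbux,kdbvz] -> 11 lines: qxt rnlio wzs hvia ybxyn qmu kpcs iqvcs zsbux kdbvz lcs
Hunk 5: at line 2 remove [wzs] add [psps,acys,crsv] -> 13 lines: qxt rnlio psps acys crsv hvia ybxyn qmu kpcs iqvcs zsbux kdbvz lcs

Answer: qxt
rnlio
psps
acys
crsv
hvia
ybxyn
qmu
kpcs
iqvcs
zsbux
kdbvz
lcs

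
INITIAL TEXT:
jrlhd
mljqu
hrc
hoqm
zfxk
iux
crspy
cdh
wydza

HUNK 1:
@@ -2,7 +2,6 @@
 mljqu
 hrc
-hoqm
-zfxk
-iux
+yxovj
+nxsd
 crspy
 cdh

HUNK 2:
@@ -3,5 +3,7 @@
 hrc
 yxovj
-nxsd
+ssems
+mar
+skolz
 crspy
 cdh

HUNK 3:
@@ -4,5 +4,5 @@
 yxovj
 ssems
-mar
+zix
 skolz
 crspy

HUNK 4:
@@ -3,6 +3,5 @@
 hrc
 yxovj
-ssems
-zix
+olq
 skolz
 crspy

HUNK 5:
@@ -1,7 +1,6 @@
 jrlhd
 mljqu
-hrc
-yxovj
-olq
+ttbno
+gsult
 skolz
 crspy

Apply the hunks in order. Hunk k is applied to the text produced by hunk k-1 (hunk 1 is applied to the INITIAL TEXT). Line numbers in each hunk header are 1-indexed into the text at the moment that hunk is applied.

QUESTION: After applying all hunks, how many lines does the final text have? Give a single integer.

Hunk 1: at line 2 remove [hoqm,zfxk,iux] add [yxovj,nxsd] -> 8 lines: jrlhd mljqu hrc yxovj nxsd crspy cdh wydza
Hunk 2: at line 3 remove [nxsd] add [ssems,mar,skolz] -> 10 lines: jrlhd mljqu hrc yxovj ssems mar skolz crspy cdh wydza
Hunk 3: at line 4 remove [mar] add [zix] -> 10 lines: jrlhd mljqu hrc yxovj ssems zix skolz crspy cdh wydza
Hunk 4: at line 3 remove [ssems,zix] add [olq] -> 9 lines: jrlhd mljqu hrc yxovj olq skolz crspy cdh wydza
Hunk 5: at line 1 remove [hrc,yxovj,olq] add [ttbno,gsult] -> 8 lines: jrlhd mljqu ttbno gsult skolz crspy cdh wydza
Final line count: 8

Answer: 8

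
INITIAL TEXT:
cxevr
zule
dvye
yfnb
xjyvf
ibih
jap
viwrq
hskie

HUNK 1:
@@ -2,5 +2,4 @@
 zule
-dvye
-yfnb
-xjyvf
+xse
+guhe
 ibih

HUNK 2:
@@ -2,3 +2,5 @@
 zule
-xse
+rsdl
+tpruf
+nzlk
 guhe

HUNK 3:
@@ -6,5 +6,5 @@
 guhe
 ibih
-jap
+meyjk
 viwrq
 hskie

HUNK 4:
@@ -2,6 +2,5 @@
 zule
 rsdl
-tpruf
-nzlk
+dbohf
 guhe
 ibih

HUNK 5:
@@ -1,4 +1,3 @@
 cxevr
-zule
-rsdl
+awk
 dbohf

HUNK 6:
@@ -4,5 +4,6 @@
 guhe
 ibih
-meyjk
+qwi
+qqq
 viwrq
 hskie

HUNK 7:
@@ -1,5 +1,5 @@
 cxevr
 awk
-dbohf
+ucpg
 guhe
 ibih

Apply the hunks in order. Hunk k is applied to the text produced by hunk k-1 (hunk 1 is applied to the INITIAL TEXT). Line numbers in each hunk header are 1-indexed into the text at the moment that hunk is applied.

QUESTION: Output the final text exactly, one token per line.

Answer: cxevr
awk
ucpg
guhe
ibih
qwi
qqq
viwrq
hskie

Derivation:
Hunk 1: at line 2 remove [dvye,yfnb,xjyvf] add [xse,guhe] -> 8 lines: cxevr zule xse guhe ibih jap viwrq hskie
Hunk 2: at line 2 remove [xse] add [rsdl,tpruf,nzlk] -> 10 lines: cxevr zule rsdl tpruf nzlk guhe ibih jap viwrq hskie
Hunk 3: at line 6 remove [jap] add [meyjk] -> 10 lines: cxevr zule rsdl tpruf nzlk guhe ibih meyjk viwrq hskie
Hunk 4: at line 2 remove [tpruf,nzlk] add [dbohf] -> 9 lines: cxevr zule rsdl dbohf guhe ibih meyjk viwrq hskie
Hunk 5: at line 1 remove [zule,rsdl] add [awk] -> 8 lines: cxevr awk dbohf guhe ibih meyjk viwrq hskie
Hunk 6: at line 4 remove [meyjk] add [qwi,qqq] -> 9 lines: cxevr awk dbohf guhe ibih qwi qqq viwrq hskie
Hunk 7: at line 1 remove [dbohf] add [ucpg] -> 9 lines: cxevr awk ucpg guhe ibih qwi qqq viwrq hskie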